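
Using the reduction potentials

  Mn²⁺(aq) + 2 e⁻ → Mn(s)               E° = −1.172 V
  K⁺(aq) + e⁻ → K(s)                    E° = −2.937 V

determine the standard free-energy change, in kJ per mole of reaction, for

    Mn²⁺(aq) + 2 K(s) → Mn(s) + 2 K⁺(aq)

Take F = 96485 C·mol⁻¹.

In the reaction as written Mn²⁺(aq) is reduced, so the Mn²⁺/Mn couple is the cathode and K⁺/K is the anode.
E°cell = −1.172 − (−2.937) = +1.765 V; balancing electrons gives n = 2.
ΔG° = −nFE°cell = −(2)(96485)(+1.765) J/mol = −341 kJ/mol.

−341 kJ/mol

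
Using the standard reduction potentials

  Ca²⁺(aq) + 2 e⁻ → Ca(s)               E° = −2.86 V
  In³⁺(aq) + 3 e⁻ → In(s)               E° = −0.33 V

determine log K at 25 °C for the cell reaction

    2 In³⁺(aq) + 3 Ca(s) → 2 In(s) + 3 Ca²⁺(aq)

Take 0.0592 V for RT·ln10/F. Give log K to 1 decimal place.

log K = 256.4

The In³⁺/In couple is reduced (cathode); E°cell = −0.33 − (−2.86) = +2.53 V with n = 6.
At equilibrium E = 0, so log K = nE°cell / 0.0592 = (6)(+2.53) / 0.0592 = 256.4.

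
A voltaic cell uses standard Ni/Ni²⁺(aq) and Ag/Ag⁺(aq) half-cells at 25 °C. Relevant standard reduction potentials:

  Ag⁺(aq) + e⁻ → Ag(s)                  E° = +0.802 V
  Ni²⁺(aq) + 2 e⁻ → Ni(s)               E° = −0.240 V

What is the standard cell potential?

+1.042 V

The Ag⁺/Ag couple has the higher E°, so Ag ion is reduced (cathode) and Ni is oxidized (anode).
E°cell = E°(cathode) − E°(anode) = +0.802 − (−0.240) = +1.042 V.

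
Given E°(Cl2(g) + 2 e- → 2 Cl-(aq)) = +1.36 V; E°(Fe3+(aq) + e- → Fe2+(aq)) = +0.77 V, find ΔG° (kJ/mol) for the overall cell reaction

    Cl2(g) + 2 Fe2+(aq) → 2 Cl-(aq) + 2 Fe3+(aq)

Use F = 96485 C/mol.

In the reaction as written Cl2(g) is reduced, so the Cl₂/Cl⁻ couple is the cathode and Fe³⁺/Fe²⁺ is the anode.
E°cell = +1.36 − (+0.77) = +0.59 V; balancing electrons gives n = 2.
ΔG° = −nFE°cell = −(2)(96485)(+0.59) J/mol = −114 kJ/mol.

−114 kJ/mol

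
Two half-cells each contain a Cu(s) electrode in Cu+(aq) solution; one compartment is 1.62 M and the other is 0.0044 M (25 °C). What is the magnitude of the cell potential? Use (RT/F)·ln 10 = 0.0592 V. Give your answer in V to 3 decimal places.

For a concentration cell E°cell = 0, since both electrodes use the same couple.
The compartment with the higher Cu+(aq) concentration (1.62 M) acts as the cathode; ions are reduced there and produced at the dilute (0.0044 M) anode.
With n = 1, Ecell = −(0.0592/1)·log([dilute]/[conc]) = −(0.0592/1)·log(0.0044/1.62) = +0.152 V.

0.152 V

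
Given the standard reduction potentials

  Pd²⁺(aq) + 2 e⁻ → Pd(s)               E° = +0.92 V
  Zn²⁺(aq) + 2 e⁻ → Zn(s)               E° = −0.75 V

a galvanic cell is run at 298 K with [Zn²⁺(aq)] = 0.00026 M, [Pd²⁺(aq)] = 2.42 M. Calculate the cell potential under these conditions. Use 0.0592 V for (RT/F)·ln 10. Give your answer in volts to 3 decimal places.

+1.787 V

Since E°(Pd²⁺/Pd) > E°(Zn²⁺/Zn), Pd²⁺/Pd serves as the cathode.
E°cell = +0.92 − (−0.75) = +1.67 V, with n = 2 electrons transferred.
The balanced reaction is Pd²⁺(aq) + Zn(s) → Pd(s) + Zn²⁺(aq), so Q = [Zn²⁺(aq)] / [Pd²⁺(aq)] = 0.000107 and log Q = −3.969.
Applying E = E° − (RT ln10/nF)·log Q gives +1.67 − (0.0592/2)(−3.969) = +1.787 V.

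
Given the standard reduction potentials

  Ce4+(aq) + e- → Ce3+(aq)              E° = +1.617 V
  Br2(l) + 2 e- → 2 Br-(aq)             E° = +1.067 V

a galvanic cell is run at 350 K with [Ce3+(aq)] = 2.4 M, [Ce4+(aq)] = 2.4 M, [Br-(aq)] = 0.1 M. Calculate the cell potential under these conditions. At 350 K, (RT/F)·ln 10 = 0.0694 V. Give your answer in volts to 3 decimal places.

Since E°(Ce⁴⁺/Ce³⁺) > E°(Br₂/Br⁻), Ce⁴⁺/Ce³⁺ serves as the cathode.
E°cell = E°cat − E°an = +1.617 − (+1.067) = +0.550 V; n = 2.
Balancing gives 2 Ce4+(aq) + 2 Br-(aq) → 2 Ce3+(aq) + Br2(l); hence Q = [Ce3+(aq)]^2 / ([Ce4+(aq)]^2·[Br-(aq)]^2) = 100 (log Q = 2.000).
By the Nernst equation, E = +0.550 − (0.0694/2)·(2.000) = +0.481 V.

+0.481 V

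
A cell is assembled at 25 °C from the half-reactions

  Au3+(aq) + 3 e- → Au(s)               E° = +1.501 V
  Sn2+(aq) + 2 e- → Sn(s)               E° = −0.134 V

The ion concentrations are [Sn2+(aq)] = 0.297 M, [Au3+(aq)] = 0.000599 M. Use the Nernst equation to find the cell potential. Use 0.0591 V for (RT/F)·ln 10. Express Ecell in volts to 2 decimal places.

Since E°(Au³⁺/Au) > E°(Sn²⁺/Sn), Au³⁺/Au serves as the cathode.
E°cell = E°cat − E°an = +1.501 − (−0.134) = +1.635 V; n = 6.
The balanced reaction is 2 Au3+(aq) + 3 Sn(s) → 2 Au(s) + 3 Sn2+(aq), so Q = [Sn2+(aq)]^3 / [Au3+(aq)]^2 = 7.3×10^4 and log Q = 4.863.
By the Nernst equation, E = +1.635 − (0.0591/6)·(4.863) = +1.59 V.

+1.59 V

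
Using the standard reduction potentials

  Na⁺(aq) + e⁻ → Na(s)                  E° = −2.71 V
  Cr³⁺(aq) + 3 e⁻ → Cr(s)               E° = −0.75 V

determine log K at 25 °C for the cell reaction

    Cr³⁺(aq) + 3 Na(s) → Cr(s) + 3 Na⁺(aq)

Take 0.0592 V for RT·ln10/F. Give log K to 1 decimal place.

log K = 99.3

The Cr³⁺/Cr couple is reduced (cathode); E°cell = −0.75 − (−2.71) = +1.96 V with n = 3.
At equilibrium E = 0, so log K = nE°cell / 0.0592 = (3)(+1.96) / 0.0592 = 99.3.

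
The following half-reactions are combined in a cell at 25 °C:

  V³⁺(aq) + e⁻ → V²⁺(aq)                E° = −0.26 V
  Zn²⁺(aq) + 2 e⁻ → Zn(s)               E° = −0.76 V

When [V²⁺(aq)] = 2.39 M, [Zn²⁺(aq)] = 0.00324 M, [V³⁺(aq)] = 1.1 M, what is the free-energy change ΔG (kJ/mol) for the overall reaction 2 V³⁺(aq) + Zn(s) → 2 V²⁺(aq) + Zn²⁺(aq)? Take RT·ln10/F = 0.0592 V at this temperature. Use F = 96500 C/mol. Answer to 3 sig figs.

−107 kJ/mol

The standard cell potential is −0.26 − (−0.76) = +0.50 V, with n = 2 electrons in the balanced equation.
Q = ([V²⁺(aq)]^2·[Zn²⁺(aq)]) / [V³⁺(aq)]^2 = 0.0153, so log Q = −1.815 and E = +0.50 − (0.0592/2)(−1.815) = +0.5537 V.
Finally ΔG = −nFE = −(2)(96500 C/mol)(+0.5537 V) = −107 kJ/mol.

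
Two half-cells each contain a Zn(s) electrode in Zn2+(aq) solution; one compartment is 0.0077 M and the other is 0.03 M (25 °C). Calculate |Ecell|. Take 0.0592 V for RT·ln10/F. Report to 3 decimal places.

0.017 V

For a concentration cell E°cell = 0, since both electrodes use the same couple.
The compartment with the higher Zn2+(aq) concentration (0.03 M) acts as the cathode; ions are reduced there and produced at the dilute (0.0077 M) anode.
With n = 2, Ecell = −(0.0592/2)·log([dilute]/[conc]) = −(0.0592/2)·log(0.0077/0.03) = +0.017 V.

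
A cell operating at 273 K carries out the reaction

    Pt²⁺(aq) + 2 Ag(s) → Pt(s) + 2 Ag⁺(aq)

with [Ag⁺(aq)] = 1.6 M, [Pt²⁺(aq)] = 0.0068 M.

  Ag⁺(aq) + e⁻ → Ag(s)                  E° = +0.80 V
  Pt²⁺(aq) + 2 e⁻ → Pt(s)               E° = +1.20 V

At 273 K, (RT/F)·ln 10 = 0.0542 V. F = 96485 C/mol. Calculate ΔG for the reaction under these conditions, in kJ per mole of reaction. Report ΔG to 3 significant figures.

−63.7 kJ/mol

The standard cell potential is +1.20 − (+0.80) = +0.40 V, with n = 2 electrons in the balanced equation.
Here Q = [Ag⁺(aq)]^2 / [Pt²⁺(aq)] = 376 (log Q = 2.576), giving E = +0.40 − (0.0542/2)·(2.576) = +0.3302 V.
Then ΔG = −nFE = −2 × 96485 × +0.3302 J/mol = −63.7 kJ/mol.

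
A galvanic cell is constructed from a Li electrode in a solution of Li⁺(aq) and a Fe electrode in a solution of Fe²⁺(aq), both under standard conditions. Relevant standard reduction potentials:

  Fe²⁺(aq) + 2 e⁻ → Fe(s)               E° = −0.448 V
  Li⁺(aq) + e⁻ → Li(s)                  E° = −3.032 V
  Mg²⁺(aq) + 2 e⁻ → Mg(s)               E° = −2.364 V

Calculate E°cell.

The Fe²⁺/Fe couple has the higher E°, so Fe ion is reduced (cathode) and Li is oxidized (anode).
E°cell = E°(cathode) − E°(anode) = −0.448 − (−3.032) = +2.584 V.

+2.584 V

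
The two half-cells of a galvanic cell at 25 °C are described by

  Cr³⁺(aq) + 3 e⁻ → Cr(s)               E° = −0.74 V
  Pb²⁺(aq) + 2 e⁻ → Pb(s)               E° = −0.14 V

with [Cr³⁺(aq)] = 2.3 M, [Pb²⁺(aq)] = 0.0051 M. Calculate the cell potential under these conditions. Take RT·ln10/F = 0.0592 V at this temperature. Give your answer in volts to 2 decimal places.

+0.53 V

Since E°(Pb²⁺/Pb) > E°(Cr³⁺/Cr), Pb²⁺/Pb serves as the cathode.
E°cell = E°cat − E°an = −0.14 − (−0.74) = +0.60 V; n = 6.
The balanced reaction is 3 Pb²⁺(aq) + 2 Cr(s) → 3 Pb(s) + 2 Cr³⁺(aq), so Q = [Cr³⁺(aq)]^2 / [Pb²⁺(aq)]^3 = 3.99×10^7 and log Q = 7.601.
E = E° − (0.0592/n)·log Q = +0.60 − (0.0592/6)(7.601) = +0.53 V.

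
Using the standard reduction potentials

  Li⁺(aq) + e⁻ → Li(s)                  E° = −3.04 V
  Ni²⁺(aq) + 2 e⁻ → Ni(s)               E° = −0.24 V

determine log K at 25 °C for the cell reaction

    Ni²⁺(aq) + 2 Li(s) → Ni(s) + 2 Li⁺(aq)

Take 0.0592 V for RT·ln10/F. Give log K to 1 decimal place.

log K = 94.6

The Ni²⁺/Ni couple is reduced (cathode); E°cell = −0.24 − (−3.04) = +2.80 V with n = 2.
At equilibrium E = 0, so log K = nE°cell / 0.0592 = (2)(+2.80) / 0.0592 = 94.6.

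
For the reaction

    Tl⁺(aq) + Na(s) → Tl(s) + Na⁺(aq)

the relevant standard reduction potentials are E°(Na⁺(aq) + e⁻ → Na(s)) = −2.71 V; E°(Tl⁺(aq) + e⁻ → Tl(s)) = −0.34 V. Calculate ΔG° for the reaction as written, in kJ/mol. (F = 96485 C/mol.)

−229 kJ/mol

In the reaction as written Tl⁺(aq) is reduced, so the Tl⁺/Tl couple is the cathode and Na⁺/Na is the anode.
E°cell = −0.34 − (−2.71) = +2.37 V; balancing electrons gives n = 1.
ΔG° = −nFE°cell = −(1)(96485)(+2.37) J/mol = −229 kJ/mol.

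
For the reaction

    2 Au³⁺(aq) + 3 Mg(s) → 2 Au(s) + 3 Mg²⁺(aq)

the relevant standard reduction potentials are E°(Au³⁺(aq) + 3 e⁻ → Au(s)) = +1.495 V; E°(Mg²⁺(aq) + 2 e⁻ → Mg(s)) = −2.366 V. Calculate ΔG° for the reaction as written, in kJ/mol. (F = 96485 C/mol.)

−2235 kJ/mol

In the reaction as written Au³⁺(aq) is reduced, so the Au³⁺/Au couple is the cathode and Mg²⁺/Mg is the anode.
E°cell = +1.495 − (−2.366) = +3.861 V; balancing electrons gives n = 6.
ΔG° = −nFE°cell = −(6)(96485)(+3.861) J/mol = −2235 kJ/mol.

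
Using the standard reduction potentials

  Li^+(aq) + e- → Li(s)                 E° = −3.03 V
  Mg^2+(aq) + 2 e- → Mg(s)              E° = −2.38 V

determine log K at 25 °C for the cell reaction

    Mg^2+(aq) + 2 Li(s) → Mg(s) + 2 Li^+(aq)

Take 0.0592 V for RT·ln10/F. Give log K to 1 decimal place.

log K = 22.0

The Mg²⁺/Mg couple is reduced (cathode); E°cell = −2.38 − (−3.03) = +0.65 V with n = 2.
At equilibrium E = 0, so log K = nE°cell / 0.0592 = (2)(+0.65) / 0.0592 = 22.0.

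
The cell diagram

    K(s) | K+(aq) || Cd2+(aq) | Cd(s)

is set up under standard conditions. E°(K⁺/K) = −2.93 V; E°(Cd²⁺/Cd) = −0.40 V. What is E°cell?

+2.53 V

By convention the left-hand electrode in cell notation is the anode (oxidation) and the right-hand electrode is the cathode (reduction).
E°cell = E°(right) − E°(left) = −0.40 − (−2.93) = +2.53 V.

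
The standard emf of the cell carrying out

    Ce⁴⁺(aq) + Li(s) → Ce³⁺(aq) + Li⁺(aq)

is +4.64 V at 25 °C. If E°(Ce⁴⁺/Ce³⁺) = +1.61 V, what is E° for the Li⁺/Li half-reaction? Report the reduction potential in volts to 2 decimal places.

In the reaction as written the Ce⁴⁺/Ce³⁺ couple is reduced (cathode) and Li⁺/Li is oxidized (anode), so E°cell = E°(Ce⁴⁺/Ce³⁺) − E°(Li⁺/Li).
E°(Li⁺/Li) = E°(cathode) − E°cell = +1.61 − (+4.64) = −3.03 V.

−3.03 V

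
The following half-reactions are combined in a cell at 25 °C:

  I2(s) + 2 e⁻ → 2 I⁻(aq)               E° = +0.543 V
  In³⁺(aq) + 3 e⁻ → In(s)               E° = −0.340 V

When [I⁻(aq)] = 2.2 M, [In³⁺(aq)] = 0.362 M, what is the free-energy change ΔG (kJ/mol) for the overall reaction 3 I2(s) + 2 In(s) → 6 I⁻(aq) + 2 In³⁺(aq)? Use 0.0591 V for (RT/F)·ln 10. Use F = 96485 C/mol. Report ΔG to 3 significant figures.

With I₂/I⁻ reduced at the cathode, E°cell = +0.543 − (−0.340) = +0.883 V and n = 6.
Here Q = [I⁻(aq)]^6·[In³⁺(aq)]^2 = 14.9 (log Q = 1.172), giving E = +0.883 − (0.0591/6)·(1.172) = +0.8715 V.
Finally ΔG = −nFE = −(6)(96485 C/mol)(+0.8715 V) = −505 kJ/mol.

−505 kJ/mol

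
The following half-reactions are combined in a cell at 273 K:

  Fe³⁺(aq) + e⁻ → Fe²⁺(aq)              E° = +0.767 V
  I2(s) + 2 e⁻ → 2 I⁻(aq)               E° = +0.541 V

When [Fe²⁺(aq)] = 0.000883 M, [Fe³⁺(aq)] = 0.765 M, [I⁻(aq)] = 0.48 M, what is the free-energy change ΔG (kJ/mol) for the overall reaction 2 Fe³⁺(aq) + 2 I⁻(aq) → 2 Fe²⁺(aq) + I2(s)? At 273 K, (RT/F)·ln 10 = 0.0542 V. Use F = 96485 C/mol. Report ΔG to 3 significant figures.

−71.0 kJ/mol

With Fe³⁺/Fe²⁺ reduced at the cathode, E°cell = +0.767 − (+0.541) = +0.226 V and n = 2.
Here Q = [Fe²⁺(aq)]^2 / ([Fe³⁺(aq)]^2·[I⁻(aq)]^2) = 5.78×10^−6 (log Q = −5.238), giving E = +0.226 − (0.0542/2)·(−5.238) = +0.3679 V.
Then ΔG = −nFE = −2 × 96485 × +0.3679 J/mol = −71.0 kJ/mol.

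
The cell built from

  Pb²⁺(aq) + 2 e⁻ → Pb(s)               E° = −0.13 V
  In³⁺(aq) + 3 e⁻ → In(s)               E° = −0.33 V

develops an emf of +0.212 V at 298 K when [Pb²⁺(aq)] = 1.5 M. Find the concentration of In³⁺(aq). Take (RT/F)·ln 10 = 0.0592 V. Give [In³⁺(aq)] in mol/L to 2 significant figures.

0.45 M

The Pb²⁺/Pb couple has the larger reduction potential, so it is the cathode: E°cell = −0.13 − (−0.33) = +0.20 V and n = 6.
Rearranging E = E° − (0.0592/n)·log Q gives log Q = 6(+0.20 − (+0.212))/0.0592 = −1.216.
For 3 Pb²⁺(aq) + 2 In(s) → 3 Pb(s) + 2 In³⁺(aq), the reaction quotient is Q = [In³⁺(aq)]^2 / [Pb²⁺(aq)]^3.
Solving for the unknown gives log [In³⁺(aq)] = −0.344, so [In³⁺(aq)] ≈ 0.45 M.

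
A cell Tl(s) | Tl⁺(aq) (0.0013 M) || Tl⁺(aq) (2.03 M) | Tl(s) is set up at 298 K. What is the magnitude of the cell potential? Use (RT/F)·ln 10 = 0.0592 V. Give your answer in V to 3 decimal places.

For a concentration cell E°cell = 0, since both electrodes use the same couple.
The compartment with the higher Tl⁺(aq) concentration (2.03 M) acts as the cathode; ions are reduced there and produced at the dilute (0.0013 M) anode.
With n = 1, Ecell = −(0.0592/1)·log([dilute]/[conc]) = −(0.0592/1)·log(0.0013/2.03) = +0.189 V.

0.189 V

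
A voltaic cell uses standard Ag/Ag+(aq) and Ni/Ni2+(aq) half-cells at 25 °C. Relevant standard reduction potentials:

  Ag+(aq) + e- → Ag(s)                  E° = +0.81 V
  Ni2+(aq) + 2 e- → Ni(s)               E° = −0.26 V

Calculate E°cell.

The Ag⁺/Ag couple has the higher E°, so Ag ion is reduced (cathode) and Ni is oxidized (anode).
E°cell = E°(cathode) − E°(anode) = +0.81 − (−0.26) = +1.07 V.

+1.07 V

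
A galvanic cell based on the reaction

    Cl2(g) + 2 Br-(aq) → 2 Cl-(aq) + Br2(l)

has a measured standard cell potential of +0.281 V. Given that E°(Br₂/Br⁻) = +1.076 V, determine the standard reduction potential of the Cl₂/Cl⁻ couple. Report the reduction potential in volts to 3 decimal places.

+1.357 V

In the reaction as written the Cl₂/Cl⁻ couple is reduced (cathode) and Br₂/Br⁻ is oxidized (anode), so E°cell = E°(Cl₂/Cl⁻) − E°(Br₂/Br⁻).
E°(Cl₂/Cl⁻) = E°cell + E°(anode) = +0.281 + (+1.076) = +1.357 V.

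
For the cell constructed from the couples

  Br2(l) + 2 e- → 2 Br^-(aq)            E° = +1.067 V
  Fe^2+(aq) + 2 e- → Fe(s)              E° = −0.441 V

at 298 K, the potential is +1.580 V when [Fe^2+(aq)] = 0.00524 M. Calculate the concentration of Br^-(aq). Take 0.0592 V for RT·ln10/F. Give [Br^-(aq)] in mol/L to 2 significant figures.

0.84 M

With Br₂/Br⁻ at the cathode and Fe²⁺/Fe at the anode, E°cell = +1.067 − (−0.441) = +1.508 V (n = 2).
Since E = E° − (0.0592/n)·log Q, log Q = n(E° − E)/0.0592 = −2.432.
Balancing electrons gives Br2(l) + Fe(s) → 2 Br^-(aq) + Fe^2+(aq); thus Q = [Br^-(aq)]^2·[Fe^2+(aq)].
Substituting the known concentrations and solving, log [Br^-(aq)] = −0.076 and [Br^-(aq)] = 0.84 M.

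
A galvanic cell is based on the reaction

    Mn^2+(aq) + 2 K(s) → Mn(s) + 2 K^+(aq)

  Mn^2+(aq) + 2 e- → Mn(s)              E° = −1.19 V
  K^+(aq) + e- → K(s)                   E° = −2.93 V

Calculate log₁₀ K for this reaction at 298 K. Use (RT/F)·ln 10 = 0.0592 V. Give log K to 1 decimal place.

The Mn²⁺/Mn couple is reduced (cathode); E°cell = −1.19 − (−2.93) = +1.74 V with n = 2.
At equilibrium E = 0, so log K = nE°cell / 0.0592 = (2)(+1.74) / 0.0592 = 58.8.

log K = 58.8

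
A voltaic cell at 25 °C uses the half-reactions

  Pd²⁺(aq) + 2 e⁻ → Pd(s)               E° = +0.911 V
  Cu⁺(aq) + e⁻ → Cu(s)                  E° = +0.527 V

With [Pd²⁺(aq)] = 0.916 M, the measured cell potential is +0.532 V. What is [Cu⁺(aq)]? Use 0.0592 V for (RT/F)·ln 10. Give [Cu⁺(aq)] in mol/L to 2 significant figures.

The Pd²⁺/Pd couple has the larger reduction potential, so it is the cathode: E°cell = +0.911 − (+0.527) = +0.384 V and n = 2.
Rearranging E = E° − (0.0592/n)·log Q gives log Q = 2(+0.384 − (+0.532))/0.0592 = −5.000.
For Pd²⁺(aq) + 2 Cu(s) → Pd(s) + 2 Cu⁺(aq), the reaction quotient is Q = [Cu⁺(aq)]^2 / [Pd²⁺(aq)].
Substituting the known concentrations and solving, log [Cu⁺(aq)] = −2.519 and [Cu⁺(aq)] = 0.0030 M.

0.0030 M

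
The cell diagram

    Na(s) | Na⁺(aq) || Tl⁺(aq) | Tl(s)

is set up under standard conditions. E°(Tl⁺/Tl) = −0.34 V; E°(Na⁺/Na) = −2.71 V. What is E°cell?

By convention the left-hand electrode in cell notation is the anode (oxidation) and the right-hand electrode is the cathode (reduction).
E°cell = E°(right) − E°(left) = −0.34 − (−2.71) = +2.37 V.

+2.37 V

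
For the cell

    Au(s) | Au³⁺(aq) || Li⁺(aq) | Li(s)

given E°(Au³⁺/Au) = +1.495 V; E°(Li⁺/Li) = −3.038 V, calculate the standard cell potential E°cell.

−4.533 V

By convention the left-hand electrode in cell notation is the anode (oxidation) and the right-hand electrode is the cathode (reduction).
E°cell = E°(right) − E°(left) = −3.038 − (+1.495) = −4.533 V.
The negative sign shows that, as written, the cell would require an external voltage to drive the reaction.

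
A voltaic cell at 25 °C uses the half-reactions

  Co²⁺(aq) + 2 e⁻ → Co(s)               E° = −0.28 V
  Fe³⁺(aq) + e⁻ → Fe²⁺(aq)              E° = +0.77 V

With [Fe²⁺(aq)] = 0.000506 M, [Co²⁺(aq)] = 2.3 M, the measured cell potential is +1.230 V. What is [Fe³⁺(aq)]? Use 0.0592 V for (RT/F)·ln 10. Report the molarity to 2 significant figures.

0.84 M

The Fe³⁺/Fe²⁺ couple has the larger reduction potential, so it is the cathode: E°cell = +0.77 − (−0.28) = +1.05 V and n = 2.
From the Nernst equation, log Q = n(E° − E)/0.0592 = 2·(+1.05 − (+1.230))/0.0592 = −6.081.
Balancing electrons gives 2 Fe³⁺(aq) + Co(s) → 2 Fe²⁺(aq) + Co²⁺(aq); thus Q = ([Fe²⁺(aq)]^2·[Co²⁺(aq)]) / [Fe³⁺(aq)]^2.
Isolating [Fe³⁺(aq)] in Q = 10^{−6.081} yields log [Fe³⁺(aq)] = −0.074, i.e. 0.84 M.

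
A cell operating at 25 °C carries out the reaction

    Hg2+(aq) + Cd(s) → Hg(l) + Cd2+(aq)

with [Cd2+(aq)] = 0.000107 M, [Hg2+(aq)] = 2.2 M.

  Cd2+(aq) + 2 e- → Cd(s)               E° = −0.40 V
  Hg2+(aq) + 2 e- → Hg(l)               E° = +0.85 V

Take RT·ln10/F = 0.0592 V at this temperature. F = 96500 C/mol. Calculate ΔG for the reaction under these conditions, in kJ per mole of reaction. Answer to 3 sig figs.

−266 kJ/mol

The standard cell potential is +0.85 − (−0.40) = +1.25 V, with n = 2 electrons in the balanced equation.
The reaction quotient is [Cd2+(aq)] / [Hg2+(aq)] = 4.86×10^−5; by Nernst, E = +1.25 − (0.0592/2)(−4.313) = +1.3777 V.
Then ΔG = −nFE = −2 × 96500 × +1.3777 J/mol = −266 kJ/mol.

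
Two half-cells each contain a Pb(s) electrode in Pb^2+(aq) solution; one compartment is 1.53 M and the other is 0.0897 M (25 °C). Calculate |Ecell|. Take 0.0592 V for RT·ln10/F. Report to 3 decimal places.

For a concentration cell E°cell = 0, since both electrodes use the same couple.
The compartment with the higher Pb^2+(aq) concentration (1.53 M) acts as the cathode; ions are reduced there and produced at the dilute (0.0897 M) anode.
With n = 2, Ecell = −(0.0592/2)·log([dilute]/[conc]) = −(0.0592/2)·log(0.0897/1.53) = +0.036 V.

0.036 V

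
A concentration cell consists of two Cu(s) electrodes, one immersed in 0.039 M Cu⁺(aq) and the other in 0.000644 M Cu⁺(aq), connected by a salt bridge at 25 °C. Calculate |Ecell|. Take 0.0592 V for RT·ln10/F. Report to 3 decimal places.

0.106 V

For a concentration cell E°cell = 0, since both electrodes use the same couple.
The compartment with the higher Cu⁺(aq) concentration (0.039 M) acts as the cathode; ions are reduced there and produced at the dilute (0.000644 M) anode.
With n = 1, Ecell = −(0.0592/1)·log([dilute]/[conc]) = −(0.0592/1)·log(0.000644/0.039) = +0.106 V.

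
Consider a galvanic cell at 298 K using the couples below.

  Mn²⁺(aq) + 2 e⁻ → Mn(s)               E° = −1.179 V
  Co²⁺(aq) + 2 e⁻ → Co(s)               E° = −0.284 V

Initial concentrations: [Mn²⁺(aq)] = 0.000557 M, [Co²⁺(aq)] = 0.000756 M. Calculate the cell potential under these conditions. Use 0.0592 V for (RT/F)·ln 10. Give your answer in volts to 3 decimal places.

+0.899 V

Since E°(Co²⁺/Co) > E°(Mn²⁺/Mn), Co²⁺/Co serves as the cathode.
E°cell = E°cat − E°an = −0.284 − (−1.179) = +0.895 V; n = 2.
Balancing gives Co²⁺(aq) + Mn(s) → Co(s) + Mn²⁺(aq); hence Q = [Mn²⁺(aq)] / [Co²⁺(aq)] = 0.737 (log Q = −0.133).
E = E° − (0.0592/n)·log Q = +0.895 − (0.0592/2)(−0.133) = +0.899 V.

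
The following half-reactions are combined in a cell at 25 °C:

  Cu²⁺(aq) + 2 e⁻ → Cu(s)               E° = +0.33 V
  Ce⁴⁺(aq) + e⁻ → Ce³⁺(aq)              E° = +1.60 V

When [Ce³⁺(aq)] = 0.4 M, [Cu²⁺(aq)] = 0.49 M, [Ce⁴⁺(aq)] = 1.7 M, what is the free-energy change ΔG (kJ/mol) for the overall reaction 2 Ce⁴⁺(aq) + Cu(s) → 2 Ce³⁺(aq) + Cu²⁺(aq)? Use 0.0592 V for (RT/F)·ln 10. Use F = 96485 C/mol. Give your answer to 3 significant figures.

−254 kJ/mol

E°cell = +1.60 − (+0.33) = +1.27 V; the balanced reaction transfers n = 2 electrons.
Here Q = ([Ce³⁺(aq)]^2·[Cu²⁺(aq)]) / [Ce⁴⁺(aq)]^2 = 0.0271 (log Q = −1.567), giving E = +1.27 − (0.0592/2)·(−1.567) = +1.3164 V.
ΔG = −nFE = −(2)(96485)(+1.3164) J/mol = −254 kJ/mol.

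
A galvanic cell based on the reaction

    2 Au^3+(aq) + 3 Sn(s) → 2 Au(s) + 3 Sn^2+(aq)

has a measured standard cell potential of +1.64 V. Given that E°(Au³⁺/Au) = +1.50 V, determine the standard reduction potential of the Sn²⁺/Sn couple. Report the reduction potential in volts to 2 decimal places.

−0.14 V

In the reaction as written the Au³⁺/Au couple is reduced (cathode) and Sn²⁺/Sn is oxidized (anode), so E°cell = E°(Au³⁺/Au) − E°(Sn²⁺/Sn).
E°(Sn²⁺/Sn) = E°(cathode) − E°cell = +1.50 − (+1.64) = −0.14 V.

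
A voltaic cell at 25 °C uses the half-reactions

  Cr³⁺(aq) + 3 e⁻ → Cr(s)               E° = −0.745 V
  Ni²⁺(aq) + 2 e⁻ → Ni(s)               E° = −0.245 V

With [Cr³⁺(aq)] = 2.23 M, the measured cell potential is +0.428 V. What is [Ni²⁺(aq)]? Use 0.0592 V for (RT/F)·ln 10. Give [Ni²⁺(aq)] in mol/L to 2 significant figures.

Ni²⁺/Ni is the cathode (higher E°); E°cell = −0.245 − (−0.745) = +0.500 V with n = 6.
Since E = E° − (0.0592/n)·log Q, log Q = n(E° − E)/0.0592 = 7.297.
Balancing electrons gives 3 Ni²⁺(aq) + 2 Cr(s) → 3 Ni(s) + 2 Cr³⁺(aq); thus Q = [Cr³⁺(aq)]^2 / [Ni²⁺(aq)]^3.
Substituting the known concentrations and solving, log [Ni²⁺(aq)] = −2.200 and [Ni²⁺(aq)] = 0.0063 M.

0.0063 M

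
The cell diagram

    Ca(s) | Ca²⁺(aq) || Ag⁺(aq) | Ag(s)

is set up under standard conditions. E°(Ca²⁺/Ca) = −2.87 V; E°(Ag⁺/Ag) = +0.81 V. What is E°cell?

By convention the left-hand electrode in cell notation is the anode (oxidation) and the right-hand electrode is the cathode (reduction).
E°cell = E°(right) − E°(left) = +0.81 − (−2.87) = +3.68 V.

+3.68 V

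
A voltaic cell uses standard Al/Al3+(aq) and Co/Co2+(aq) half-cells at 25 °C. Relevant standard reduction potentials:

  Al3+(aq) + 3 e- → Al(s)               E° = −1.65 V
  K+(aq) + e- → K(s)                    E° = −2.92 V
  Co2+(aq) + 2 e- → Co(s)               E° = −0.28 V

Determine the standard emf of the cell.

+1.37 V

Of the two couples in this cell, the one with the more positive reduction potential is reduced at the cathode: here that is Co²⁺/Co (−0.28 V); Al³⁺/Al (−1.65 V) is the anode.
E°cell = E°(cathode) − E°(anode) = −0.28 − (−1.65) = +1.37 V.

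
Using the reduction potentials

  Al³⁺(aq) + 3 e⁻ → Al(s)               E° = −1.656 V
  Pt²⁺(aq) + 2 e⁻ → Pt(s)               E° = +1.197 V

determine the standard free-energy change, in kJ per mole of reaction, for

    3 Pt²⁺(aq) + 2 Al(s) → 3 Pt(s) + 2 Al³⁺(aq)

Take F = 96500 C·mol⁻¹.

In the reaction as written Pt²⁺(aq) is reduced, so the Pt²⁺/Pt couple is the cathode and Al³⁺/Al is the anode.
E°cell = +1.197 − (−1.656) = +2.853 V; balancing electrons gives n = 6.
ΔG° = −nFE°cell = −(6)(96500)(+2.853) J/mol = −1652 kJ/mol.

−1652 kJ/mol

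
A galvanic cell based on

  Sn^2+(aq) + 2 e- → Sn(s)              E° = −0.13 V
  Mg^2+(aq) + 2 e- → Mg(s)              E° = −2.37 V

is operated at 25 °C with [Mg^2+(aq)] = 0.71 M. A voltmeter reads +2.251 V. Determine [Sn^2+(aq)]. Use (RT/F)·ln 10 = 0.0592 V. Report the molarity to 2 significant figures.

1.7 M

Sn²⁺/Sn is the cathode (higher E°); E°cell = −0.13 − (−2.37) = +2.24 V with n = 2.
Since E = E° − (0.0592/n)·log Q, log Q = n(E° − E)/0.0592 = −0.372.
The balanced reaction is Sn^2+(aq) + Mg(s) → Sn(s) + Mg^2+(aq), so Q = [Mg^2+(aq)] / [Sn^2+(aq)].
Substituting the known concentrations and solving, log [Sn^2+(aq)] = 0.223 and [Sn^2+(aq)] = 1.7 M.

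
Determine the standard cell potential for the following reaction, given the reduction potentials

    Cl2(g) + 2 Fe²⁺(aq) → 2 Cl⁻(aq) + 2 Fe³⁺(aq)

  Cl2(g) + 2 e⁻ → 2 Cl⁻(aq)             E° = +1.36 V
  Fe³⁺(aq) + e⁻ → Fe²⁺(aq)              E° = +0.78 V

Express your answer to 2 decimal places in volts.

+0.58 V

In the reaction as written, Cl2(g) is reduced (cathode) and Fe³⁺(aq) is produced by oxidation at the anode.
E°cell = E°(cathode) − E°(anode) = +1.36 − (+0.78) = +0.58 V.
The positive value indicates the reaction is spontaneous as written.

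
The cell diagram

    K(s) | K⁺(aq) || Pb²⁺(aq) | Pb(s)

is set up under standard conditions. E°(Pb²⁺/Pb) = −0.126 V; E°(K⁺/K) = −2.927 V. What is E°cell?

By convention the left-hand electrode in cell notation is the anode (oxidation) and the right-hand electrode is the cathode (reduction).
E°cell = E°(right) − E°(left) = −0.126 − (−2.927) = +2.801 V.

+2.801 V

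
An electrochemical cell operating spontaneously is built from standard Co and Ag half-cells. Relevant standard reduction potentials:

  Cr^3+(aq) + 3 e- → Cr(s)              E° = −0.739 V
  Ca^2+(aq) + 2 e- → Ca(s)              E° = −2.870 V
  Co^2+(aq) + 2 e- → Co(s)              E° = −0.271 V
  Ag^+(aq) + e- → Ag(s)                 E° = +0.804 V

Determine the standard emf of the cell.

Of the two couples in this cell, the one with the more positive reduction potential is reduced at the cathode: here that is Ag⁺/Ag (+0.804 V); Co²⁺/Co (−0.271 V) is the anode.
E°cell = E°(cathode) − E°(anode) = +0.804 − (−0.271) = +1.075 V.

+1.075 V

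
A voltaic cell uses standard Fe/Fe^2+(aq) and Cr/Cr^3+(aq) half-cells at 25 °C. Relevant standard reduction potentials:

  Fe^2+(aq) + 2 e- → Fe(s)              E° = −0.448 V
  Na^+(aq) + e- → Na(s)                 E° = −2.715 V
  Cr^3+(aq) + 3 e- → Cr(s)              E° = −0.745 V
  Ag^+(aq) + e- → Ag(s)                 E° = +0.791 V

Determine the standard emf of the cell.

+0.297 V

Of the two couples in this cell, the one with the more positive reduction potential is reduced at the cathode: here that is Fe²⁺/Fe (−0.448 V); Cr³⁺/Cr (−0.745 V) is the anode.
E°cell = E°(cathode) − E°(anode) = −0.448 − (−0.745) = +0.297 V.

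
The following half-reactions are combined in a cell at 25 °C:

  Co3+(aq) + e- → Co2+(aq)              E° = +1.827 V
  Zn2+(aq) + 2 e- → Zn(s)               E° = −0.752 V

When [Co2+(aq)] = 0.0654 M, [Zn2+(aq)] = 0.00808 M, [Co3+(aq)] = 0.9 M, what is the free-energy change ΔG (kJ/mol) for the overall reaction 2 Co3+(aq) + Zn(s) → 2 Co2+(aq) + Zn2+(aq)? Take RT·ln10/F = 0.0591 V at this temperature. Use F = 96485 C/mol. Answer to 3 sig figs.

−523 kJ/mol

With Co³⁺/Co²⁺ reduced at the cathode, E°cell = +1.827 − (−0.752) = +2.579 V and n = 2.
Here Q = ([Co2+(aq)]^2·[Zn2+(aq)]) / [Co3+(aq)]^2 = 4.27×10^−5 (log Q = −4.370), giving E = +2.579 − (0.0591/2)·(−4.370) = +2.7081 V.
Then ΔG = −nFE = −2 × 96485 × +2.7081 J/mol = −523 kJ/mol.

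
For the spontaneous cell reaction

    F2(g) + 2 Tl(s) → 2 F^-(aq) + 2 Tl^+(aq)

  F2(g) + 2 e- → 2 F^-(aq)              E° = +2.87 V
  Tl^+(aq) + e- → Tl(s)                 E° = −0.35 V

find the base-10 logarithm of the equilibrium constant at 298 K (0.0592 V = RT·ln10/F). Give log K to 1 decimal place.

The F₂/F⁻ couple is reduced (cathode); E°cell = +2.87 − (−0.35) = +3.22 V with n = 2.
At equilibrium E = 0, so log K = nE°cell / 0.0592 = (2)(+3.22) / 0.0592 = 108.8.

log K = 108.8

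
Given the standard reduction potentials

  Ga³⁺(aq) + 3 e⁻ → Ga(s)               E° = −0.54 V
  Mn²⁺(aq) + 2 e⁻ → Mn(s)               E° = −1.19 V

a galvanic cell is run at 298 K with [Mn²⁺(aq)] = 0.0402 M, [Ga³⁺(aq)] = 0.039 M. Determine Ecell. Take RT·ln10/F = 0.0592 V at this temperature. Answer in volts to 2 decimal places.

+0.66 V

Ga³⁺/Ga is reduced (cathode, E° = −0.54 V) and Mn²⁺/Mn is oxidized (anode).
The standard potential is −0.54 − (−1.19) = +0.65 V and the balanced reaction transfers n = 6 electrons.
For the overall reaction 2 Ga³⁺(aq) + 3 Mn(s) → 2 Ga(s) + 3 Mn²⁺(aq), Q = [Mn²⁺(aq)]^3 / [Ga³⁺(aq)]^2 = 0.0427, giving log Q = −1.369.
Applying E = E° − (RT ln10/nF)·log Q gives +0.65 − (0.0592/6)(−1.369) = +0.66 V.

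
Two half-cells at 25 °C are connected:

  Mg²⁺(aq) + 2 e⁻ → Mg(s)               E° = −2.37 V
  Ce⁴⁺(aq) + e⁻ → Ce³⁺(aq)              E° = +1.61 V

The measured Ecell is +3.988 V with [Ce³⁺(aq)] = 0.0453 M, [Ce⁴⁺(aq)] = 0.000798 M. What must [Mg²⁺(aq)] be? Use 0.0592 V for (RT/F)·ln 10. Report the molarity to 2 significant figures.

0.00017 M

The Ce⁴⁺/Ce³⁺ couple has the larger reduction potential, so it is the cathode: E°cell = +1.61 − (−2.37) = +3.98 V and n = 2.
Rearranging E = E° − (0.0592/n)·log Q gives log Q = 2(+3.98 − (+3.988))/0.0592 = −0.270.
Balancing electrons gives 2 Ce⁴⁺(aq) + Mg(s) → 2 Ce³⁺(aq) + Mg²⁺(aq); thus Q = ([Ce³⁺(aq)]^2·[Mg²⁺(aq)]) / [Ce⁴⁺(aq)]^2.
Isolating [Mg²⁺(aq)] in Q = 10^{−0.270} yields log [Mg²⁺(aq)] = −3.778, i.e. 0.00017 M.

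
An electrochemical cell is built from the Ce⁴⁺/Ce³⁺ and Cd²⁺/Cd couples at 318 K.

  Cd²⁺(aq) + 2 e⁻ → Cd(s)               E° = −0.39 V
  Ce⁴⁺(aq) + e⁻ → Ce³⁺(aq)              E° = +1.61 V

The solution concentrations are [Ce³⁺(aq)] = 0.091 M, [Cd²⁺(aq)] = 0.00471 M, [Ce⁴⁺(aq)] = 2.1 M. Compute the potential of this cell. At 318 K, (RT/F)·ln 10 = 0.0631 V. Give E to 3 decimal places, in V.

Ce⁴⁺/Ce³⁺ is reduced (cathode, E° = +1.61 V) and Cd²⁺/Cd is oxidized (anode).
E°cell = E°cat − E°an = +1.61 − (−0.39) = +2.00 V; n = 2.
For the overall reaction 2 Ce⁴⁺(aq) + Cd(s) → 2 Ce³⁺(aq) + Cd²⁺(aq), Q = ([Ce³⁺(aq)]^2·[Cd²⁺(aq)]) / [Ce⁴⁺(aq)]^2 = 8.84×10^−6, giving log Q = −5.053.
E = E° − (0.0631/n)·log Q = +2.00 − (0.0631/2)(−5.053) = +2.159 V.

+2.159 V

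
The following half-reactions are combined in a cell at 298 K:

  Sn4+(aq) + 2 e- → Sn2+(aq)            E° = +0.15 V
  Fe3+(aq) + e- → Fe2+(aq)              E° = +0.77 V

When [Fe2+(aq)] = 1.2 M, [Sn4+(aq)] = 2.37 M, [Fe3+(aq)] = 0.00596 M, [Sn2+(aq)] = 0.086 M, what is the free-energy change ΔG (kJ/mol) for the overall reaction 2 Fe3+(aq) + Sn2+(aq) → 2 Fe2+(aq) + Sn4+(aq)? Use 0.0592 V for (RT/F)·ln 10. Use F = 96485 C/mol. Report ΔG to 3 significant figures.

−85.1 kJ/mol

E°cell = +0.77 − (+0.15) = +0.62 V; the balanced reaction transfers n = 2 electrons.
Here Q = ([Fe2+(aq)]^2·[Sn4+(aq)]) / ([Fe3+(aq)]^2·[Sn2+(aq)]) = 1.12×10^6 (log Q = 6.048), giving E = +0.62 − (0.0592/2)·(6.048) = +0.4410 V.
Then ΔG = −nFE = −2 × 96485 × +0.4410 J/mol = −85.1 kJ/mol.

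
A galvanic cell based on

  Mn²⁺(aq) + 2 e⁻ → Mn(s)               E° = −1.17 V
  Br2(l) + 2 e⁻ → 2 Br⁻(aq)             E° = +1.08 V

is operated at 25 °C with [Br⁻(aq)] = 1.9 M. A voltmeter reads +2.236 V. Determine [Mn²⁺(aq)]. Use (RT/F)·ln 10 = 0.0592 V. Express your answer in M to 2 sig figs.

0.82 M

Br₂/Br⁻ is the cathode (higher E°); E°cell = +1.08 − (−1.17) = +2.25 V with n = 2.
From the Nernst equation, log Q = n(E° − E)/0.0592 = 2·(+2.25 − (+2.236))/0.0592 = 0.473.
Balancing electrons gives Br2(l) + Mn(s) → 2 Br⁻(aq) + Mn²⁺(aq); thus Q = [Br⁻(aq)]^2·[Mn²⁺(aq)].
Solving for the unknown gives log [Mn²⁺(aq)] = −0.085, so [Mn²⁺(aq)] ≈ 0.82 M.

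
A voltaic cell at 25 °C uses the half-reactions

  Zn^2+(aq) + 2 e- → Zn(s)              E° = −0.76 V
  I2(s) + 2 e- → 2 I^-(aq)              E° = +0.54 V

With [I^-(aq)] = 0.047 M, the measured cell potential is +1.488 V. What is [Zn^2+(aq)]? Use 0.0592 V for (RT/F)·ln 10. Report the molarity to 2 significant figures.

0.00020 M

I₂/I⁻ is the cathode (higher E°); E°cell = +0.54 − (−0.76) = +1.30 V with n = 2.
From the Nernst equation, log Q = n(E° − E)/0.0592 = 2·(+1.30 − (+1.488))/0.0592 = −6.351.
For I2(s) + Zn(s) → 2 I^-(aq) + Zn^2+(aq), the reaction quotient is Q = [I^-(aq)]^2·[Zn^2+(aq)].
Isolating [Zn^2+(aq)] in Q = 10^{−6.351} yields log [Zn^2+(aq)] = −3.695, i.e. 0.00020 M.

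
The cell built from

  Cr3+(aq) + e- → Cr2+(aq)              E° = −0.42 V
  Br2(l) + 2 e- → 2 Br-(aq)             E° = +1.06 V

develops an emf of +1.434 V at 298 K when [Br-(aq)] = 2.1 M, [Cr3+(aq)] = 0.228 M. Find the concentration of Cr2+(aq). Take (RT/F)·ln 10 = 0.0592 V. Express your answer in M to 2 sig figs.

0.080 M

Br₂/Br⁻ is the cathode (higher E°); E°cell = +1.06 − (−0.42) = +1.48 V with n = 2.
Since E = E° − (0.0592/n)·log Q, log Q = n(E° − E)/0.0592 = 1.554.
The balanced reaction is Br2(l) + 2 Cr2+(aq) → 2 Br-(aq) + 2 Cr3+(aq), so Q = ([Br-(aq)]^2·[Cr3+(aq)]^2) / [Cr2+(aq)]^2.
Solving for the unknown gives log [Cr2+(aq)] = −1.097, so [Cr2+(aq)] ≈ 0.080 M.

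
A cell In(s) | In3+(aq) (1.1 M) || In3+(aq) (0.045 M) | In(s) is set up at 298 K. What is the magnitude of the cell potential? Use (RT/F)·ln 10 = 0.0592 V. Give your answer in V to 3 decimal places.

0.027 V

For a concentration cell E°cell = 0, since both electrodes use the same couple.
The compartment with the higher In3+(aq) concentration (1.1 M) acts as the cathode; ions are reduced there and produced at the dilute (0.045 M) anode.
With n = 3, Ecell = −(0.0592/3)·log([dilute]/[conc]) = −(0.0592/3)·log(0.045/1.1) = +0.027 V.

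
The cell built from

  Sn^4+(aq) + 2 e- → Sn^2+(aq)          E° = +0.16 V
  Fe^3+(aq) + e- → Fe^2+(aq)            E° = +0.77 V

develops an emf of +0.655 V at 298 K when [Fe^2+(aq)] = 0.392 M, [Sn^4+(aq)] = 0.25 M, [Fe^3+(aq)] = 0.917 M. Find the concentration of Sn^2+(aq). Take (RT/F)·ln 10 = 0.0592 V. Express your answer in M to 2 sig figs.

With Fe³⁺/Fe²⁺ at the cathode and Sn⁴⁺/Sn²⁺ at the anode, E°cell = +0.77 − (+0.16) = +0.61 V (n = 2).
From the Nernst equation, log Q = n(E° − E)/0.0592 = 2·(+0.61 − (+0.655))/0.0592 = −1.520.
The balanced reaction is 2 Fe^3+(aq) + Sn^2+(aq) → 2 Fe^2+(aq) + Sn^4+(aq), so Q = ([Fe^2+(aq)]^2·[Sn^4+(aq)]) / ([Fe^3+(aq)]^2·[Sn^2+(aq)]).
Substituting the known concentrations and solving, log [Sn^2+(aq)] = 0.180 and [Sn^2+(aq)] = 1.5 M.

1.5 M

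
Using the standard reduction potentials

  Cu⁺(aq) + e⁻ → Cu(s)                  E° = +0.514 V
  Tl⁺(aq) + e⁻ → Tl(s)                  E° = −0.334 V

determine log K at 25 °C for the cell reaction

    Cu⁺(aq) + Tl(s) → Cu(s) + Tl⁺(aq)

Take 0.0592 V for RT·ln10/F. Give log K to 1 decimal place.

log K = 14.3

The Cu⁺/Cu couple is reduced (cathode); E°cell = +0.514 − (−0.334) = +0.848 V with n = 1.
At equilibrium E = 0, so log K = nE°cell / 0.0592 = (1)(+0.848) / 0.0592 = 14.3.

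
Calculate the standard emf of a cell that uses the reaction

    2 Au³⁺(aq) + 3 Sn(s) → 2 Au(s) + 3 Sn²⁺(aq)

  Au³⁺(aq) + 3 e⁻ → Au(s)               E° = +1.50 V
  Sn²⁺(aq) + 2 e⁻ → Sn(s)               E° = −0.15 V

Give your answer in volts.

In the reaction as written, Au³⁺(aq) is reduced (cathode) and Sn²⁺(aq) is produced by oxidation at the anode.
E°cell = E°(cathode) − E°(anode) = +1.50 − (−0.15) = +1.65 V.

+1.65 V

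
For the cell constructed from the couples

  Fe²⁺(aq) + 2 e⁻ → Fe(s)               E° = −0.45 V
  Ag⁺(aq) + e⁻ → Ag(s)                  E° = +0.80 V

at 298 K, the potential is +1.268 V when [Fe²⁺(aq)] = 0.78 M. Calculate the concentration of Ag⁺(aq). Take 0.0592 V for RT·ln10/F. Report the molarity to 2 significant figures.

The Ag⁺/Ag couple has the larger reduction potential, so it is the cathode: E°cell = +0.80 − (−0.45) = +1.25 V and n = 2.
From the Nernst equation, log Q = n(E° − E)/0.0592 = 2·(+1.25 − (+1.268))/0.0592 = −0.608.
The balanced reaction is 2 Ag⁺(aq) + Fe(s) → 2 Ag(s) + Fe²⁺(aq), so Q = [Fe²⁺(aq)] / [Ag⁺(aq)]^2.
Substituting the known concentrations and solving, log [Ag⁺(aq)] = 0.250 and [Ag⁺(aq)] = 1.8 M.

1.8 M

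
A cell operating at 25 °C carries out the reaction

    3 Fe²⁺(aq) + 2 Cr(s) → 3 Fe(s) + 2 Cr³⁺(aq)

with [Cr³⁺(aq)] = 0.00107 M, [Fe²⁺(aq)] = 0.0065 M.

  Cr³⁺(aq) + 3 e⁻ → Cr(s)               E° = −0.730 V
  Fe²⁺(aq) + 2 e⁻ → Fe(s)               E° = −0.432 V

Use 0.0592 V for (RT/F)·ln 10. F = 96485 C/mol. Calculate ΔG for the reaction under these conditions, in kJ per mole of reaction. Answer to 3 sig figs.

−169 kJ/mol

E°cell = −0.432 − (−0.730) = +0.298 V; the balanced reaction transfers n = 6 electrons.
Q = [Cr³⁺(aq)]^2 / [Fe²⁺(aq)]^3 = 4.17, so log Q = 0.620 and E = +0.298 − (0.0592/6)(0.620) = +0.2919 V.
Then ΔG = −nFE = −6 × 96485 × +0.2919 J/mol = −169 kJ/mol.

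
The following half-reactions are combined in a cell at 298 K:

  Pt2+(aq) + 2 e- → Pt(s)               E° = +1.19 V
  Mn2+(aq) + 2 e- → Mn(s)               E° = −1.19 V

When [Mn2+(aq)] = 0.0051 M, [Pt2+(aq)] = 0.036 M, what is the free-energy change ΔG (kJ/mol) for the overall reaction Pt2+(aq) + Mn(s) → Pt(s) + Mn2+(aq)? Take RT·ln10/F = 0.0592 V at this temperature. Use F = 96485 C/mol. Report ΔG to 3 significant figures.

−464 kJ/mol

With Pt²⁺/Pt reduced at the cathode, E°cell = +1.19 − (−1.19) = +2.38 V and n = 2.
The reaction quotient is [Mn2+(aq)] / [Pt2+(aq)] = 0.142; by Nernst, E = +2.38 − (0.0592/2)(−0.849) = +2.4051 V.
Then ΔG = −nFE = −2 × 96485 × +2.4051 J/mol = −464 kJ/mol.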